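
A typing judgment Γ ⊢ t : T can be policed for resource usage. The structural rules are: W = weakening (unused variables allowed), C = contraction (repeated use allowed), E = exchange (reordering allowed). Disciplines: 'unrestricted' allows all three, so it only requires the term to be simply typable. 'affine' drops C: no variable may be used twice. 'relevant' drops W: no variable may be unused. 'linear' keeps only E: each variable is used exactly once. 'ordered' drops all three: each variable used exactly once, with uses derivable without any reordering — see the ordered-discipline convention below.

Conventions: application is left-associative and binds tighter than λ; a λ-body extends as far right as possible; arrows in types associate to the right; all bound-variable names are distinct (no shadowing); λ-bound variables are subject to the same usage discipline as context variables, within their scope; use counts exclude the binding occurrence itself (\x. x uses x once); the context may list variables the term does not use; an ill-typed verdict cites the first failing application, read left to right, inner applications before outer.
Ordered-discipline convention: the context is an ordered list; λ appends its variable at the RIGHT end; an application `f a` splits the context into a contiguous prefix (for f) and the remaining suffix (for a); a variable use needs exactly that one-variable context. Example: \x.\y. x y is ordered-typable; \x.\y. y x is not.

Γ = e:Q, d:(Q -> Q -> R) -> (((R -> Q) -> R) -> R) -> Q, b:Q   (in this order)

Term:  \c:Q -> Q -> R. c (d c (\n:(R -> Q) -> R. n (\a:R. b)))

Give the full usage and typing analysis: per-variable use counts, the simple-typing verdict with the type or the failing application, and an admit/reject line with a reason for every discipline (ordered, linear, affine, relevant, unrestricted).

use counts: e: 0×, d: 1×, b: 1×, c (λ-bound): 2×, n (λ-bound): 1×, a (λ-bound): 0×
left-to-right use order: c, d, c, n, b
typing: ✓ — (Q -> Q -> R) -> Q -> R
ordered ✗ (repeated use of c ×2; e, a never used (weakening))
linear ✗ (repeated use of c ×2; e, a never used (weakening))
affine ✗ (repeated use of c ×2)
relevant ✗ (e, a never used (weakening))
unrestricted ✓ (well-typed at (Q -> Q -> R) -> Q -> R; no restrictions here)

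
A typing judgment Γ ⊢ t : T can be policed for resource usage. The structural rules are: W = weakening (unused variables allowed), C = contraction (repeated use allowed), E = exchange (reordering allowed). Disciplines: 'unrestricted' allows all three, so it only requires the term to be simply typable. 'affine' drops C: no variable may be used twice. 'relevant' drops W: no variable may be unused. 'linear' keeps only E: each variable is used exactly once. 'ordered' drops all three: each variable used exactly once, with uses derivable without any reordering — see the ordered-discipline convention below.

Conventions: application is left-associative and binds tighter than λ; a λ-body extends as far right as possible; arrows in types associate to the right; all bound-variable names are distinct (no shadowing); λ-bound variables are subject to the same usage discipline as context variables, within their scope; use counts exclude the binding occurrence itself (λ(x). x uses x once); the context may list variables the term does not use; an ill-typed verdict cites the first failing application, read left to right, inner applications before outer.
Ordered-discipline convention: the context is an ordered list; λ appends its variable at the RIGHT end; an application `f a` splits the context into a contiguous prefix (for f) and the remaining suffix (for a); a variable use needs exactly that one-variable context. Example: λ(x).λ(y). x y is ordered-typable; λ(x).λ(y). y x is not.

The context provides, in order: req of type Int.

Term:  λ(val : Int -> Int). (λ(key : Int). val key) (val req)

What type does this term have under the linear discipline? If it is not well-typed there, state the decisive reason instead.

not well-typed under linear — val ×2 used more than once (contraction)
use counts: req ×1; val [bound] ×2; key [bound] ×1
use order (left to right): val, key, val, req
typing: well-typed at (Int -> Int) -> Int
per-discipline verdicts: ordered ✗, linear ✗, affine ✗, relevant ✓, unrestricted ✓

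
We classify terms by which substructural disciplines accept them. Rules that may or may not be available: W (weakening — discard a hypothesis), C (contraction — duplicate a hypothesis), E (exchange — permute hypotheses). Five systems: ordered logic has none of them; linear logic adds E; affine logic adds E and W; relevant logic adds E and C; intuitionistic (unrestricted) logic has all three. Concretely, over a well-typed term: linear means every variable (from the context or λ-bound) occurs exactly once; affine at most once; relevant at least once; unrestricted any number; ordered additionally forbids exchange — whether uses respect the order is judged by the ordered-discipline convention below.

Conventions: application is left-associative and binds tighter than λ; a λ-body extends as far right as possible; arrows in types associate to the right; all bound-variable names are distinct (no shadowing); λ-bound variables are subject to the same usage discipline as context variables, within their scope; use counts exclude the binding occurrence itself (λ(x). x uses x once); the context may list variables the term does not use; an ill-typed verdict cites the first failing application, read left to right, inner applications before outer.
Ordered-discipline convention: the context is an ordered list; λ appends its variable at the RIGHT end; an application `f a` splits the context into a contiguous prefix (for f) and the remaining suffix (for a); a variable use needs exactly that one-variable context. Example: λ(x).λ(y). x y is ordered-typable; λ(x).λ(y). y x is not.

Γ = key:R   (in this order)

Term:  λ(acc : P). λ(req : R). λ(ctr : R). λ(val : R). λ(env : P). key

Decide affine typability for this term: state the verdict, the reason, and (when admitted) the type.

yes — at most one use each (key, acc, req, ctr, val, env); term : P → R → R → R → P → R
counts: key: 1, acc (λ-bound): 0, req (λ-bound): 0, ctr (λ-bound): 0, val (λ-bound): 0, env (λ-bound): 0
uses in reading order: key
typing: the term checks, with type P → R → R → R → P → R
across the five disciplines: ordered ✗, linear ✗, affine ✓, relevant ✗, unrestricted ✓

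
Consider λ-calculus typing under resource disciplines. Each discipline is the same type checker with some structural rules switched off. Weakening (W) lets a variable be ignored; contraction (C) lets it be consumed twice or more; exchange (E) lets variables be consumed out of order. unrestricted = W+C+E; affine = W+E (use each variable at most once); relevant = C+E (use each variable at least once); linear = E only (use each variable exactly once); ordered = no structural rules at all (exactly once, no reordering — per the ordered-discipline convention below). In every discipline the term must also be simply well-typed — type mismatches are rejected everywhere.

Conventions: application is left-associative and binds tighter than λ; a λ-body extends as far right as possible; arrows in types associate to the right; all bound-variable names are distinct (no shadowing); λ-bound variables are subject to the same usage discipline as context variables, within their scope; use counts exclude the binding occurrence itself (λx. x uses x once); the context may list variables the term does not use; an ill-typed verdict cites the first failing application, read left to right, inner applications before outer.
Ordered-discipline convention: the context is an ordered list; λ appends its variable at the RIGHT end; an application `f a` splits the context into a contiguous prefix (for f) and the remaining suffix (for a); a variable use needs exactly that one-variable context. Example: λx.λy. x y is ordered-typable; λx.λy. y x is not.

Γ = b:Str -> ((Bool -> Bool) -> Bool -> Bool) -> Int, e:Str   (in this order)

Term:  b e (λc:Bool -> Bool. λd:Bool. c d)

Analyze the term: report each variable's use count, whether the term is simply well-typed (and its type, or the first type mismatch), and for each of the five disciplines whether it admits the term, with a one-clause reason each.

variable uses: b ×1, e ×1, c [bound] ×1, d [bound] ×1
uses in reading order: b, e, c, d
typing: ✓ — Int
ordered: ✓, b, e, c, d: once each, no exchange needed
linear: ✓, exactly-once usage across b, e, c, d
affine: ✓, none of b, e, c, d used more than once
relevant: ✓, every one of b, e, c, d appears
unrestricted: ✓, typability at Int is all that's needed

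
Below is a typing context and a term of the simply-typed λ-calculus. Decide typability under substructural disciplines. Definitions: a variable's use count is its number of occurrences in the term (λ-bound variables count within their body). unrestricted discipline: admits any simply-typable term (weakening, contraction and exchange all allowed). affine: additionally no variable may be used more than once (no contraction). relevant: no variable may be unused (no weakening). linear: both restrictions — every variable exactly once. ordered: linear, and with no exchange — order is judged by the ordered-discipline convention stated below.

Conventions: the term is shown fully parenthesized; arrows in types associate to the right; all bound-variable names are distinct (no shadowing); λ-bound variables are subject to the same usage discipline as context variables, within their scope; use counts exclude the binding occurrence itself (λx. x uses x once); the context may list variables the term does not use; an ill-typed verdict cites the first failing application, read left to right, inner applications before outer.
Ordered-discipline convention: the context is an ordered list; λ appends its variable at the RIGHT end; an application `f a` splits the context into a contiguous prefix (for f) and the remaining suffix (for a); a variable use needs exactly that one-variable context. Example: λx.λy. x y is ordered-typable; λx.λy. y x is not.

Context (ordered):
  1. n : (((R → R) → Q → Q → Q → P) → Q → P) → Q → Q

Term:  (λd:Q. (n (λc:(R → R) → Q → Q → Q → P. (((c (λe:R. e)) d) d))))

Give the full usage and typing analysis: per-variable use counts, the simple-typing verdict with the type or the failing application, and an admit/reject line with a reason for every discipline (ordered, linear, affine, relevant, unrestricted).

variable uses: n: 1×, d [bound]: 2×, c [bound]: 1×, e [bound]: 1×
order of uses: n, c, e, d, d
typing: well-typed at Q → Q → Q
ordered: ✗, repeated use of d ×2
linear: ✗, repeated use of d ×2
affine: ✗, repeated use of d ×2
relevant: ✓, every one of n, d, c, e appears
unrestricted: ✓, type-checks (Q → Q → Q) and nothing is barred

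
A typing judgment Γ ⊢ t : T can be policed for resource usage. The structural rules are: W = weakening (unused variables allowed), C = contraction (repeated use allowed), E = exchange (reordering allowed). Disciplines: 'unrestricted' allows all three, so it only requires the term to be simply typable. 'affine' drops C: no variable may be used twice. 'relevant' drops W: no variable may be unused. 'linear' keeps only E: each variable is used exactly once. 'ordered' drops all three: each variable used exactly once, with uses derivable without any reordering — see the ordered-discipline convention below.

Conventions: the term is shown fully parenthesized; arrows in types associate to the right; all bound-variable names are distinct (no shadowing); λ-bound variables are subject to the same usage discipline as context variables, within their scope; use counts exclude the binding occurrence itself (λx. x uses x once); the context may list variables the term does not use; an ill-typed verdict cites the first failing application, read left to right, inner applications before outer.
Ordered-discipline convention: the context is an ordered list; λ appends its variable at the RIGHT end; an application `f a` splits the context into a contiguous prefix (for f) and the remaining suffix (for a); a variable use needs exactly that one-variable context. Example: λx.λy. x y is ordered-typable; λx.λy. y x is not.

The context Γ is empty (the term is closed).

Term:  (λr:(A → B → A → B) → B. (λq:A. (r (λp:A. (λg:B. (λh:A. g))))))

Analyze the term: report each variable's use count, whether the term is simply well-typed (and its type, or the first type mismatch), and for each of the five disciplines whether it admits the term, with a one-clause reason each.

use counts: r (bound): 1×; q (bound): 0×; p (bound): 0×; g (bound): 1×; h (bound): 0×
order of uses: r, g
typing: ✓ — ((A → B → A → B) → B) → A → B
ordered: ✗, needs weakening: q, p, h unused
linear: ✗, needs weakening: q, p, h unused
affine: ✓, r, q, p, g, h: no repeats, contraction unneeded
relevant: ✗, needs weakening: q, p, h unused
unrestricted: ✓, typability at ((A → B → A → B) → B) → A → B is all that's needed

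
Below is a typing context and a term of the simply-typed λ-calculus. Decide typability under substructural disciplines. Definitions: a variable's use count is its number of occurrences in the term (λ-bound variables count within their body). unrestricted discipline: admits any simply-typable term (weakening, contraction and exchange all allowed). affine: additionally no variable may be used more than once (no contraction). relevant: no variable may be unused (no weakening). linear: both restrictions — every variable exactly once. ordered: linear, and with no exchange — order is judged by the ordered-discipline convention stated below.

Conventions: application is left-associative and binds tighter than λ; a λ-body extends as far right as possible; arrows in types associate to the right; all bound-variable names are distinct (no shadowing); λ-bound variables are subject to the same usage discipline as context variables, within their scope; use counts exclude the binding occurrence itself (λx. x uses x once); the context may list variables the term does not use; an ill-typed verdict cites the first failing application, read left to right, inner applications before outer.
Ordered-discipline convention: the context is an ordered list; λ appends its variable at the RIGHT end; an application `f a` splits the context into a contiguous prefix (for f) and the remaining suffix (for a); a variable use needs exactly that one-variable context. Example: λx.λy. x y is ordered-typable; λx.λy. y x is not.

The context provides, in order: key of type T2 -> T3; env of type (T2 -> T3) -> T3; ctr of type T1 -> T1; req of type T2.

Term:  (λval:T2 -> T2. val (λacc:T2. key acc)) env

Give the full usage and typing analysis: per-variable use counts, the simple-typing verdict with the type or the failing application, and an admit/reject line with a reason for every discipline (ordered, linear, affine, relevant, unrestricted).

use counts: key ×1, env ×1, ctr ×0, req ×0, val [bound] ×1, acc [bound] ×1
uses in reading order: val, key, acc, env
typing: ill-typed: a function awaiting T2 gets T2 -> T3
ordered: ✗, the type mismatch rejects it
linear: ✗, not simply typable
affine: ✗, fails simple typing
relevant: ✗, a type mismatch blocks all five
unrestricted: ✗, the type mismatch rejects it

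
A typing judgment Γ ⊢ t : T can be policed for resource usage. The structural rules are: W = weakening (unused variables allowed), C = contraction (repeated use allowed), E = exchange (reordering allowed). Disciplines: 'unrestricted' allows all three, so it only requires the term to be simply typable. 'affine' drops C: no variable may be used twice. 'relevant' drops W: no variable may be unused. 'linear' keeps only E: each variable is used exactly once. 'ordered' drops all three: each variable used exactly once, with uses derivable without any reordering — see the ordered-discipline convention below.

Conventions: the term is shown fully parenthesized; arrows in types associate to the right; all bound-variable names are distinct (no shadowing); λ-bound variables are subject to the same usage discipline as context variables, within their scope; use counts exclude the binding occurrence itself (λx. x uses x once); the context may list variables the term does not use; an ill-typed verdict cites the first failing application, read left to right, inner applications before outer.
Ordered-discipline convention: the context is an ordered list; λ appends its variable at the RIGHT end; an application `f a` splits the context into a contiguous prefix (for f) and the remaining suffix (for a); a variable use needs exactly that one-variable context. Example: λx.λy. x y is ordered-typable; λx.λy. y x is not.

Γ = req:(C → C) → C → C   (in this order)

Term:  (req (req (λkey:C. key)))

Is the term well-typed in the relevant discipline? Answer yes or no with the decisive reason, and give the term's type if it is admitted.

yes — every one of req, key appears; term : C → C
usage: req ×2; key [bound] ×1
order of uses: req, req, key
typing: well-typed — term : C → C
across the five disciplines: ordered ✗ · linear ✗ · affine ✗ · relevant ✓ · unrestricted ✓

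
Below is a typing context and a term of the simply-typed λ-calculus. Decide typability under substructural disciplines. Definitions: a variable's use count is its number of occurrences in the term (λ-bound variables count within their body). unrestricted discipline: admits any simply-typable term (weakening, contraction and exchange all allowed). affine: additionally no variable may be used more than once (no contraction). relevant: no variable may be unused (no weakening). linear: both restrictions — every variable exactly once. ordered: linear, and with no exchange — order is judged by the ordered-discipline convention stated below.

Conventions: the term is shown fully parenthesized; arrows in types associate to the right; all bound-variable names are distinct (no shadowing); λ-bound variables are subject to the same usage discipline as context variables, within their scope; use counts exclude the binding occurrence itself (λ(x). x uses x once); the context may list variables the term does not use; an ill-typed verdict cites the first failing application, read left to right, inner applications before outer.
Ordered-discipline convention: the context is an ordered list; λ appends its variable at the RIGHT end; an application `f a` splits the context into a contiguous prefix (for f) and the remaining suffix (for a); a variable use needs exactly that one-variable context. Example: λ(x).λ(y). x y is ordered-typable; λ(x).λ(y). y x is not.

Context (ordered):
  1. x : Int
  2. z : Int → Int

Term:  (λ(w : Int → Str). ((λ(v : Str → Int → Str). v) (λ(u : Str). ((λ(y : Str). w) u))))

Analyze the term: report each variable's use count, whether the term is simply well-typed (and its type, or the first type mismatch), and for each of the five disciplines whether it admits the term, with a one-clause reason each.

usage: x: 0; z: 0; w (bound): 1; v (bound): 1; u (bound): 1; y (bound): 0
uses in reading order: v, w, u
typing: ✓ — (Int → Str) → Str → Int → Str
ordered ✗ (unused: x, z, y — weakening required)
linear ✗ (unused: x, z, y — weakening required)
affine ✓ (no duplicate uses among x, z, w, v, u, y)
relevant ✗ (unused: x, z, y — weakening required)
unrestricted ✓ (well-typed at (Int → Str) → Str → Int → Str; no restrictions here)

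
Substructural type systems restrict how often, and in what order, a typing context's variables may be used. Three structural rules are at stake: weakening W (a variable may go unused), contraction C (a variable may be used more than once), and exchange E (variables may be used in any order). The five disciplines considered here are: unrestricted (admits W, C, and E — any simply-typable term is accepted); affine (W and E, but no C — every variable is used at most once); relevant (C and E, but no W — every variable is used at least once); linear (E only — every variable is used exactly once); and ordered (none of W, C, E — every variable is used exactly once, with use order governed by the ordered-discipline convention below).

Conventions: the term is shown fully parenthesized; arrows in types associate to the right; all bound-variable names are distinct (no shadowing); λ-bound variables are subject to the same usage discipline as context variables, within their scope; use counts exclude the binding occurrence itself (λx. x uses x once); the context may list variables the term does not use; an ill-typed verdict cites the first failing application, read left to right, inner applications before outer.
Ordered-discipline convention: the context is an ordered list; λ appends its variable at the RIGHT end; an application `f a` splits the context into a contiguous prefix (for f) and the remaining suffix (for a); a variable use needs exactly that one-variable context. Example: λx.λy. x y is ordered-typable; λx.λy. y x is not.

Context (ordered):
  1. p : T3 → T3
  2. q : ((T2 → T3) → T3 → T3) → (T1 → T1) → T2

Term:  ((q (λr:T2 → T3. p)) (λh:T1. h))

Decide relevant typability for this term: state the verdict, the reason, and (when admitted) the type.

no — needs weakening: r unused
counts: p ×1, q ×1, r (λ-bound) ×0, h (λ-bound) ×1
uses in reading order: q, p, h
typing: well-typed — term : T2
summary: ordered ✗ | linear ✗ | affine ✓ | relevant ✗ | unrestricted ✓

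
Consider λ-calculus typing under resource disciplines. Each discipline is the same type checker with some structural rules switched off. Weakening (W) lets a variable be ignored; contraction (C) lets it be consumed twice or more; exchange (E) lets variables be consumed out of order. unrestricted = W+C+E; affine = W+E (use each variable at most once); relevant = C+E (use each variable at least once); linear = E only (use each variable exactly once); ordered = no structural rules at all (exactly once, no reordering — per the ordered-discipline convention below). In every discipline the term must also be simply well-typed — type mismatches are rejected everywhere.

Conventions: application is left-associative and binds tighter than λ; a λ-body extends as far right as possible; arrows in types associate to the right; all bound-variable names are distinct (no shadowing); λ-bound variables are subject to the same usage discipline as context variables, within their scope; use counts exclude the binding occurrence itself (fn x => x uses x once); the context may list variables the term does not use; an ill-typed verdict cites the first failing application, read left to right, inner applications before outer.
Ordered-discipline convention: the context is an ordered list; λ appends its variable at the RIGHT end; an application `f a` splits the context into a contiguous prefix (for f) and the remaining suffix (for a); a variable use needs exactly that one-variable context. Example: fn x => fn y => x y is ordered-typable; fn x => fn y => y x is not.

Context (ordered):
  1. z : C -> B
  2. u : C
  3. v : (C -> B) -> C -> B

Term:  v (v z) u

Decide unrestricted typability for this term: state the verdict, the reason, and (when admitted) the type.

yes — type-checks (B) and nothing is barred; term : B
counts: z=1, u=1, v=2
left-to-right use order: v, v, z, u
typing: well-typed — term : B
across the five disciplines: ordered ✗; linear ✗; affine ✗; relevant ✓; unrestricted ✓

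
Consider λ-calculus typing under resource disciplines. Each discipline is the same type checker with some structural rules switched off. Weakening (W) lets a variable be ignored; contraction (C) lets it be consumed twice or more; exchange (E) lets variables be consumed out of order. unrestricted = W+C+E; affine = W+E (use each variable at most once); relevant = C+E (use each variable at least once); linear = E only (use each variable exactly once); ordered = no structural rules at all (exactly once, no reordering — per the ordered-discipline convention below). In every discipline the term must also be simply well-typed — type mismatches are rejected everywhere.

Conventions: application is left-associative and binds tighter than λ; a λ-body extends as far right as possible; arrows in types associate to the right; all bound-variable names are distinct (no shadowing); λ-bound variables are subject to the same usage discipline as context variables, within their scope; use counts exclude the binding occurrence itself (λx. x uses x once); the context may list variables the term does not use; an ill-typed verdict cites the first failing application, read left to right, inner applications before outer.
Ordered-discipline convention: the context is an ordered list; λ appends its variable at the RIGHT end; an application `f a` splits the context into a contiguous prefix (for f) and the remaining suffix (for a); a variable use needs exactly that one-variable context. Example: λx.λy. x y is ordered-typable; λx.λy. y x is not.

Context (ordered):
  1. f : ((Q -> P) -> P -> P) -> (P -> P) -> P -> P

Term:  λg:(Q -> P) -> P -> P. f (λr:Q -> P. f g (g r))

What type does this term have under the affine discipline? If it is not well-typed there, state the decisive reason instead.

not well-typed under affine — needs contraction — f ×2, g ×2
variable uses: f: 2; g (λ-bound): 2; r (λ-bound): 1
left-to-right use order: f, f, g, g, r
typing: the term checks, with type ((Q -> P) -> P -> P) -> (P -> P) -> P -> P
all disciplines: ordered ✗ · linear ✗ · affine ✗ · relevant ✓ · unrestricted ✓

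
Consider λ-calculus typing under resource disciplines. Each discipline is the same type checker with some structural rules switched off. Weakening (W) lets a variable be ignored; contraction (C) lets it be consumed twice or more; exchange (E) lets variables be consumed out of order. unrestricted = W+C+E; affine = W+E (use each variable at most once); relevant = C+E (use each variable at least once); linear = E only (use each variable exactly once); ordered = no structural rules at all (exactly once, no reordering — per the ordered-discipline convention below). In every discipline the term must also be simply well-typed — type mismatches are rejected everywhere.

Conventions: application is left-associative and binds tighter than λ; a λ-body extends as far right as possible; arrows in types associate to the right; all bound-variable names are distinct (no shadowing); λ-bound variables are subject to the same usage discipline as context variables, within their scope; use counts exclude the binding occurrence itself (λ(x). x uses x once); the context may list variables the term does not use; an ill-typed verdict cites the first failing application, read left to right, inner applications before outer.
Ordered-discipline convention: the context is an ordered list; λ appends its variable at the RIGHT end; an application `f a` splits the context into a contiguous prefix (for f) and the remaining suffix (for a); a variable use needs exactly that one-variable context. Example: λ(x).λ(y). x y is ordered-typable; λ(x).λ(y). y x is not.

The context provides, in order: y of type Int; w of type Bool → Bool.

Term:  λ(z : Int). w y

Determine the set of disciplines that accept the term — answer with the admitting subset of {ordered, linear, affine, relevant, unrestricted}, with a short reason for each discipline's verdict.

accepted by: none
usage: y ×1; w ×1; z (λ-bound) ×0
uses in reading order: w, y
typing: ill-typed: a function awaiting Bool gets Int
ordered: ✗, a type mismatch blocks all five
linear: ✗, the type mismatch rejects it
affine: ✗, not simply typable
relevant: ✗, fails simple typing
unrestricted: ✗, a type mismatch blocks all five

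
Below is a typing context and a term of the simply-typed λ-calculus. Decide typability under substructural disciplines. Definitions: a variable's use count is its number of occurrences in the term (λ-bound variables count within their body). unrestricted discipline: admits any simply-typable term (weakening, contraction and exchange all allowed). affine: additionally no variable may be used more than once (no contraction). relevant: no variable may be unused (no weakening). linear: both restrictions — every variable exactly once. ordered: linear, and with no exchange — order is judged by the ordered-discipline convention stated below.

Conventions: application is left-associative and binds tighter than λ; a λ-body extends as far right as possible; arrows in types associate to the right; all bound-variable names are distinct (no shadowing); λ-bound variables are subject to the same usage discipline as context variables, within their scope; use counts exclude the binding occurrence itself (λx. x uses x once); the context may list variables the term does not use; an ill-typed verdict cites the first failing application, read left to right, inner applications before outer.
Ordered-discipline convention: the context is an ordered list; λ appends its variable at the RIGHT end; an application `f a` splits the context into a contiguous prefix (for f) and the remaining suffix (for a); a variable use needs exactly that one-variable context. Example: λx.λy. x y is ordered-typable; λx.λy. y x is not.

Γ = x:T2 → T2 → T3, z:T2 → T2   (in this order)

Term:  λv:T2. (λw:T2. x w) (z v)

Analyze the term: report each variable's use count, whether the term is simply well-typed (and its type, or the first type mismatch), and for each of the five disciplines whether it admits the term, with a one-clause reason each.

counts: x=1; z=1; v (λ-bound)=1; w (λ-bound)=1
use order (left to right): x, w, z, v
typing: ✓ — T2 → T2 → T3
ordered: ✓ — one use each (x, z, v, w); ordered split holds
linear: ✓ — each of x, z, v, w used exactly once
affine: ✓ — no duplicate uses among x, z, v, w
relevant: ✓ — x, z, v, w: all used, weakening unneeded
unrestricted: ✓ — type-checks (T2 → T2 → T3) and nothing is barred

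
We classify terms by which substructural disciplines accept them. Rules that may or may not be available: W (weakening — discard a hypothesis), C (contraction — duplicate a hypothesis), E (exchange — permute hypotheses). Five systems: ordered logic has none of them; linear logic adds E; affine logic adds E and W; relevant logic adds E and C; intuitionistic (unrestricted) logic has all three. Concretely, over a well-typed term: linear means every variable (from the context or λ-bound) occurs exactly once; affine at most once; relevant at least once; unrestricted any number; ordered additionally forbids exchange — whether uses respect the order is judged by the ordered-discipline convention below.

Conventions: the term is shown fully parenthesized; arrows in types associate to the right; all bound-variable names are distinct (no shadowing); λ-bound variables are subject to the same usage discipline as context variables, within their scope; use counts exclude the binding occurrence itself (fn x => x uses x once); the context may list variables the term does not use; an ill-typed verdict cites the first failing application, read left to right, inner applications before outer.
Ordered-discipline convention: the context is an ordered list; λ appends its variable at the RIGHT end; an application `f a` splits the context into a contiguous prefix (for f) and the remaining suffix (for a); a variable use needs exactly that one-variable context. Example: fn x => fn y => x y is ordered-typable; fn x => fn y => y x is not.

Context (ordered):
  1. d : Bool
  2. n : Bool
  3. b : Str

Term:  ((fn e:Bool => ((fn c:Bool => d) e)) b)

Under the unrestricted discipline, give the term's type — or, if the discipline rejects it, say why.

not well-typed under unrestricted — the type mismatch rejects it
counts: d ×1; n ×0; b ×1; e [bound] ×1; c [bound] ×0
order of uses: d, e, b
typing: ill-typed: an argument Str mismatches the expected Bool
summary: ordered ✗; linear ✗; affine ✗; relevant ✗; unrestricted ✗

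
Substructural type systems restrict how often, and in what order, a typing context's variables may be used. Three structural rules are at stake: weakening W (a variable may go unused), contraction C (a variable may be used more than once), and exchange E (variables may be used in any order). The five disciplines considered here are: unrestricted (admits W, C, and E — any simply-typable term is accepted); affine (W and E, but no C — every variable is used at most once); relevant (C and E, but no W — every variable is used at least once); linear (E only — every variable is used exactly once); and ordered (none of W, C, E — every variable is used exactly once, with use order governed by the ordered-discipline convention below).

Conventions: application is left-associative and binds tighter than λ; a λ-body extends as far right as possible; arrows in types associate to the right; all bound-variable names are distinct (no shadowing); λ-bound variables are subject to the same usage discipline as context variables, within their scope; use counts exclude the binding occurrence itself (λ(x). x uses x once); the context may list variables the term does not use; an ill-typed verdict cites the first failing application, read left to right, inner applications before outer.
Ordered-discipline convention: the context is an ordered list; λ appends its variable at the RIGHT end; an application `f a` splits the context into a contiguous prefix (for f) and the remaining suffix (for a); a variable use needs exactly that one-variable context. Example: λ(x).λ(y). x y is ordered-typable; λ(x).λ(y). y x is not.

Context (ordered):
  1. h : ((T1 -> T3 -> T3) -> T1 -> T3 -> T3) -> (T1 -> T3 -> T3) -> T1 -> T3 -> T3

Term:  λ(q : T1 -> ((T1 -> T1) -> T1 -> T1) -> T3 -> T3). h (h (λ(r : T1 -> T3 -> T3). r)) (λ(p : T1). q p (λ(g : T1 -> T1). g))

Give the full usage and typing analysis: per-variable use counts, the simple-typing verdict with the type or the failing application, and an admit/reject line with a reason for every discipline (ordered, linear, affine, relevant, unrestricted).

counts: h: 2×; q (λ-bound): 1×; r (λ-bound): 1×; p (λ-bound): 1×; g (λ-bound): 1×
use order (left to right): h, h, r, q, p, g
typing: well-typed — term : (T1 -> ((T1 -> T1) -> T1 -> T1) -> T3 -> T3) -> T1 -> T3 -> T3
ordered: ✗, h ×2 used more than once (contraction)
linear: ✗, h ×2 used more than once (contraction)
affine: ✗, h ×2 used more than once (contraction)
relevant: ✓, at least one use each (h, q, r, p, g)
unrestricted: ✓, type-checks ((T1 -> ((T1 -> T1) -> T1 -> T1) -> T3 -> T3) -> T1 -> T3 -> T3) and nothing is barred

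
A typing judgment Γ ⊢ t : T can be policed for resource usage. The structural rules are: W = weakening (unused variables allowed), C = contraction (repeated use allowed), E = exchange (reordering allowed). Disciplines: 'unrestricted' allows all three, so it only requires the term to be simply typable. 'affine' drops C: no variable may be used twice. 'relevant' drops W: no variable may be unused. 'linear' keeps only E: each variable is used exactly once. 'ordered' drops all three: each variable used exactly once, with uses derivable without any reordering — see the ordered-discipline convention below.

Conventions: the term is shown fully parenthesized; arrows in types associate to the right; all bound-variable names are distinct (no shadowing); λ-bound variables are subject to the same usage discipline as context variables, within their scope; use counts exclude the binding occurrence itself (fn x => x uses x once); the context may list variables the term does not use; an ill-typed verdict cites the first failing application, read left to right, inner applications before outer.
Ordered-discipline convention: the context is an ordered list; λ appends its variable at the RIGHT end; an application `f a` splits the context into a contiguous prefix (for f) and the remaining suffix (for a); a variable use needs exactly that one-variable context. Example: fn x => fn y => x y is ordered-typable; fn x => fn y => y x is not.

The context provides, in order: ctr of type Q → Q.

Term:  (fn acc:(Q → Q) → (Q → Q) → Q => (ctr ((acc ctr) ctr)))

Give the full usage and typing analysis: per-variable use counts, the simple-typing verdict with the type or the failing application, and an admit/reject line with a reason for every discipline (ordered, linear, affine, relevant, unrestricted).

counts: ctr=3; acc (λ-bound)=1
left-to-right use order: ctr, acc, ctr, ctr
typing: ✓ — ((Q → Q) → (Q → Q) → Q) → Q
ordered: ✗, uses contraction: ctr ×3
linear: ✗, uses contraction: ctr ×3
affine: ✗, uses contraction: ctr ×3
relevant: ✓, every one of ctr, acc appears
unrestricted: ✓, simply typable at ((Q → Q) → (Q → Q) → Q) → Q; W, C, E all held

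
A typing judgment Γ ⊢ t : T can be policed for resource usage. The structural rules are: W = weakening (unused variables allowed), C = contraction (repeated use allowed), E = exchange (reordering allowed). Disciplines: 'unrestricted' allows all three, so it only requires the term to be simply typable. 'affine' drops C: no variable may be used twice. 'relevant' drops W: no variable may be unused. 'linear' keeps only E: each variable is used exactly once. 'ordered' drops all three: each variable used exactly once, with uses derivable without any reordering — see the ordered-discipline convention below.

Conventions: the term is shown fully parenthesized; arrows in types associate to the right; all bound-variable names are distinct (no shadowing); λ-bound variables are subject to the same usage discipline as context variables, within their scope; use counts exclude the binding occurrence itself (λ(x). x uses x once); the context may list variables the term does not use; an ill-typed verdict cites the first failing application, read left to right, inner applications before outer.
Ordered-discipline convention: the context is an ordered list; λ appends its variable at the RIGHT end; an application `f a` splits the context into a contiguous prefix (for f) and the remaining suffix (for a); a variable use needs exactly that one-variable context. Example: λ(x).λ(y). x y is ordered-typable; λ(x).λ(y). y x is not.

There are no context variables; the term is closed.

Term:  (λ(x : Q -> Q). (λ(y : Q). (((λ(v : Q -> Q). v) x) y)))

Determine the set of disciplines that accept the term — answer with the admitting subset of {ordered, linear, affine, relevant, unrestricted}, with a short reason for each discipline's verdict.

admitted by: ordered, linear, affine, relevant, unrestricted
use counts: x (bound)=1; y (bound)=1; v (bound)=1
use order (left to right): v, x, y
typing: well-typed — term : (Q -> Q) -> Q -> Q
ordered: ✓, one use each (x, y, v); ordered split holds
linear: ✓, x, y, v: one use apiece
affine: ✓, no duplicate uses among x, y, v
relevant: ✓, at least one use each (x, y, v)
unrestricted: ✓, type-checks ((Q -> Q) -> Q -> Q) and nothing is barred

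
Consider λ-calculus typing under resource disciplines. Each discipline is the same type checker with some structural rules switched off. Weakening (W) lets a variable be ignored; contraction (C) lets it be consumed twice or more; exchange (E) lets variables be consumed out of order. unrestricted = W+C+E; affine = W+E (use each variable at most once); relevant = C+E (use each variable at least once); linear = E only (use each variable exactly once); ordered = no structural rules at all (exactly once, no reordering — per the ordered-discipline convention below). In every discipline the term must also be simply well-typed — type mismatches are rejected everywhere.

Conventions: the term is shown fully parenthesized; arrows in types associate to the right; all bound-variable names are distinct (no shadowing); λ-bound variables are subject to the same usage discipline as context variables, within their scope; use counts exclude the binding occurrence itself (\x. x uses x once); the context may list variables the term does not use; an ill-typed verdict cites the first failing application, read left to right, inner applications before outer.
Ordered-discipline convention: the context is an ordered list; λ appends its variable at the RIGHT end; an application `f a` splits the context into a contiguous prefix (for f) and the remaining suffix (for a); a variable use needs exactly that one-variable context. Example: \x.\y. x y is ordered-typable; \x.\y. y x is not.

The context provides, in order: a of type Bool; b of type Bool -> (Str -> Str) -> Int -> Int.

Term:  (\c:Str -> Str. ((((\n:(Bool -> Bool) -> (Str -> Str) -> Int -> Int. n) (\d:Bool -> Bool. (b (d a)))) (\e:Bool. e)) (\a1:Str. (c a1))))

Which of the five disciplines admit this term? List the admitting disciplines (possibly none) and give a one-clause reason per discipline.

admitted in: linear, affine, relevant, unrestricted
use counts: a=1; b=1; c [bound]=1; n [bound]=1; d [bound]=1; e [bound]=1; a1 [bound]=1
order of uses: n, b, d, a, e, c, a1
typing: well-typed — term : (Str -> Str) -> Int -> Int
ordered: ✗, needs exchange: uses follow n, b, d, a, e, c, a1
linear: ✓, exactly-once usage across a, b, c, n, d, e, a1
affine: ✓, at most one use each (a, b, c, n, d, e, a1)
relevant: ✓, none of a, b, c, n, d, e, a1 goes unused
unrestricted: ✓, well-typed at (Str -> Str) -> Int -> Int; no restrictions here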